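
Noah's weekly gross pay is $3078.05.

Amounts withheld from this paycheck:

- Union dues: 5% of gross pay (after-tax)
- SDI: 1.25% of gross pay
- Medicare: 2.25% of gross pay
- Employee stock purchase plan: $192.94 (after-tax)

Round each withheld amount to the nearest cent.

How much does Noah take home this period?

Medicare: $3078.05 × 0.0225 = $69.26
SDI: $3078.05 × 0.0125 = $38.48
Employee stock purchase plan: $192.94
Union dues: $3078.05 × 0.05 = $153.90
Total deductions = $69.26 + $38.48 + $192.94 + $153.90 = $454.58
Net pay = $3078.05 − $454.58 = $2623.47

$2623.47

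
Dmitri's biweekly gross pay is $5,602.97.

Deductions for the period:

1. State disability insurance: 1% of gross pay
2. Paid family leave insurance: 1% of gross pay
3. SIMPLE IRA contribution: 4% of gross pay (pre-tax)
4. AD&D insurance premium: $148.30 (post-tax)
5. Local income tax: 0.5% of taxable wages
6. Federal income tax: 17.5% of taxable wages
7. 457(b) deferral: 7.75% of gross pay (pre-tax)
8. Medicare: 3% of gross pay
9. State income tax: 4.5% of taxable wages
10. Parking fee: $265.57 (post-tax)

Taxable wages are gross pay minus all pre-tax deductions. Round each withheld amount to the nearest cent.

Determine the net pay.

$3,138.06

SIMPLE IRA contribution: $5,602.97 × 0.04 = $224.12
457(b) deferral: $5,602.97 × 0.0775 = $434.23
Pre-tax total = $224.12 + $434.23 = $658.35
Taxable wages = $5,602.97 − $658.35 = $4,944.62
State income tax: $4,944.62 × 0.045 = $222.51
Federal income tax: $4,944.62 × 0.175 = $865.31
Local income tax: $4,944.62 × 0.005 = $24.72
Medicare: $5,602.97 × 0.03 = $168.09
Paid family leave insurance: $5,602.97 × 0.01 = $56.03
State disability insurance: $5,602.97 × 0.01 = $56.03
Parking fee: $265.57
AD&D insurance premium: $148.30
Total deductions = $224.12 + $434.23 + $222.51 + $865.31 + $24.72 + $168.09 + $56.03 + $56.03 + $265.57 + $148.30 = $2,464.91
Net pay = $5,602.97 − $2,464.91 = $3,138.06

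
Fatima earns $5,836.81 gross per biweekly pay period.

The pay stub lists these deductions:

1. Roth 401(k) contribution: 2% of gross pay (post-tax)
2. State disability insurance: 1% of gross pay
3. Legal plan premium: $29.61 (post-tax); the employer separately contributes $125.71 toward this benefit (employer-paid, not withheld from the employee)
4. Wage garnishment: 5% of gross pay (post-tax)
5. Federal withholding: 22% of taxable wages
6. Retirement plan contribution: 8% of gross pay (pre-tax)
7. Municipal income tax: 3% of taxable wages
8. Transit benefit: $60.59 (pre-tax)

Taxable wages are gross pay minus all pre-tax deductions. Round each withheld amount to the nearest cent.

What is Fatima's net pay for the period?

$3,485.40

Retirement plan contribution: $5,836.81 × 0.08 = $466.94
Transit benefit: $60.59
Pre-tax total = $466.94 + $60.59 = $527.53
Taxable wages = $5,836.81 − $527.53 = $5,309.28
Municipal income tax: $5,309.28 × 0.03 = $159.28
Federal withholding: $5,309.28 × 0.22 = $1,168.04
State disability insurance: $5,836.81 × 0.01 = $58.37
Roth 401(k) contribution: $5,836.81 × 0.02 = $116.74
Legal plan premium: $29.61
Wage garnishment: $5,836.81 × 0.05 = $291.84
(Employer's $125.71 toward legal plan premium is not withheld from the employee.)
Total deductions = $466.94 + $60.59 + $159.28 + $1,168.04 + $58.37 + $116.74 + $29.61 + $291.84 = $2,351.41
Net pay = $5,836.81 − $2,351.41 = $3,485.40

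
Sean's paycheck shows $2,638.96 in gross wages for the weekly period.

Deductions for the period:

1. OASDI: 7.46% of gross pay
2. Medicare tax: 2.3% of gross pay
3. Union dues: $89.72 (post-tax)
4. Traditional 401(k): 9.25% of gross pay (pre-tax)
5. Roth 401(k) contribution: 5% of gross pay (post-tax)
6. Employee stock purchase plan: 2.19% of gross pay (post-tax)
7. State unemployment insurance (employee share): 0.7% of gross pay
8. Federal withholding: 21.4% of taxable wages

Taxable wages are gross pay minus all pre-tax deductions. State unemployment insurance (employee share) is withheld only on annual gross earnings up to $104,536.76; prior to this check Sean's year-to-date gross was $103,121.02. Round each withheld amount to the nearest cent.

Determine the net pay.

Traditional 401(k): $2,638.96 × 0.0925 = $244.10
Taxable wages = $2,638.96 − $244.10 = $2,394.86
Federal withholding: $2,394.86 × 0.214 = $512.50
State unemployment insurance (employee share): only $104,536.76 − $103,121.02 = $1,415.74 of this check is subject → $1,415.74 × 0.007 = $9.91
Medicare tax: $2,638.96 × 0.023 = $60.70
OASDI: $2,638.96 × 0.0746 = $196.87
Employee stock purchase plan: $2,638.96 × 0.0219 = $57.79
Union dues: $89.72
Roth 401(k) contribution: $2,638.96 × 0.05 = $131.95
Total deductions = $244.10 + $512.50 + $9.91 + $60.70 + $196.87 + $57.79 + $89.72 + $131.95 = $1,303.54
Net pay = $2,638.96 − $1,303.54 = $1,335.42

$1,335.42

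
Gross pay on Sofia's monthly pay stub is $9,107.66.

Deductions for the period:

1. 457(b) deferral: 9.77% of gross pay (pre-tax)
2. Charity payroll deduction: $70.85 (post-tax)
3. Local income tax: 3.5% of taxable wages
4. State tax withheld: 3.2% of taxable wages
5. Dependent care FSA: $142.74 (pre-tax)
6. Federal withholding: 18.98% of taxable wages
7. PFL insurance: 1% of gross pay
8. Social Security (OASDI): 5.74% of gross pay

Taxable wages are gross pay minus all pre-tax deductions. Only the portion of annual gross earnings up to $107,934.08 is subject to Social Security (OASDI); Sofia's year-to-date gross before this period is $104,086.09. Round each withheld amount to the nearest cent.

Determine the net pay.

457(b) deferral: $9,107.66 × 0.0977 = $889.82
Dependent care FSA: $142.74
Pre-tax total = $889.82 + $142.74 = $1,032.56
Taxable wages = $9,107.66 − $1,032.56 = $8,075.10
Local income tax: $8,075.10 × 0.035 = $282.63
State tax withheld: $8,075.10 × 0.032 = $258.40
Federal withholding: $8,075.10 × 0.1898 = $1,532.65
Social Security (OASDI): only $107,934.08 − $104,086.09 = $3,847.99 of this check is subject → $3,847.99 × 0.0574 = $220.87
PFL insurance: $9,107.66 × 0.01 = $91.08
Charity payroll deduction: $70.85
Total deductions = $889.82 + $142.74 + $282.63 + $258.40 + $1,532.65 + $220.87 + $91.08 + $70.85 = $3,489.04
Net pay = $9,107.66 − $3,489.04 = $5,618.62

$5,618.62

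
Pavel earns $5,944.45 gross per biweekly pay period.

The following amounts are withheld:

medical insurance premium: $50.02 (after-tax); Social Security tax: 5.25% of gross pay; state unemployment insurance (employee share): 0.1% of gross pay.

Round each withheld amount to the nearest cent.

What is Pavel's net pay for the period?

State unemployment insurance (employee share): $5,944.45 × 0.001 = $5.94
Social Security tax: $5,944.45 × 0.0525 = $312.08
Medical insurance premium: $50.02
Total deductions = $5.94 + $312.08 + $50.02 = $368.04
Net pay = $5,944.45 − $368.04 = $5,576.41

$5,576.41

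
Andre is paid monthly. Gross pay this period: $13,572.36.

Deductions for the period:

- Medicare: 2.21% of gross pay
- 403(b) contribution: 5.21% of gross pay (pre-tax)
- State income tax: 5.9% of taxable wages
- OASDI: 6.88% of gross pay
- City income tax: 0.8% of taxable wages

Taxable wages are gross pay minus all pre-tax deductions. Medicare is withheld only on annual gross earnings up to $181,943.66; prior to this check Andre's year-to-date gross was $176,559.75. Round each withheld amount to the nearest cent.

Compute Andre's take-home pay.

403(b) contribution: $13,572.36 × 0.0521 = $707.12
Taxable wages = $13,572.36 − $707.12 = $12,865.24
State income tax: $12,865.24 × 0.059 = $759.05
City income tax: $12,865.24 × 0.008 = $102.92
Medicare: only $181,943.66 − $176,559.75 = $5,383.91 of this check is subject → $5,383.91 × 0.0221 = $118.98
OASDI: $13,572.36 × 0.0688 = $933.78
Total deductions = $707.12 + $759.05 + $102.92 + $118.98 + $933.78 = $2,621.85
Net pay = $13,572.36 − $2,621.85 = $10,950.51

$10,950.51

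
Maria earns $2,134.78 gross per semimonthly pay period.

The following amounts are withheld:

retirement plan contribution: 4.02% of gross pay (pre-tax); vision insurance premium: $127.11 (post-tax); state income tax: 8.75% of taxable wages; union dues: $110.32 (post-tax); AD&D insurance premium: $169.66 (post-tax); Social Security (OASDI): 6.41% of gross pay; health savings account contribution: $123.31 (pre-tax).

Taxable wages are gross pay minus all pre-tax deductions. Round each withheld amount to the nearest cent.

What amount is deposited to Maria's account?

$1,213.23

Health savings account contribution: $123.31
Retirement plan contribution: $2,134.78 × 0.0402 = $85.82
Pre-tax total = $123.31 + $85.82 = $209.13
Taxable wages = $2,134.78 − $209.13 = $1,925.65
State income tax: $1,925.65 × 0.0875 = $168.49
Social Security (OASDI): $2,134.78 × 0.0641 = $136.84
AD&D insurance premium: $169.66
Union dues: $110.32
Vision insurance premium: $127.11
Total deductions = $123.31 + $85.82 + $168.49 + $136.84 + $169.66 + $110.32 + $127.11 = $921.55
Net pay = $2,134.78 − $921.55 = $1,213.23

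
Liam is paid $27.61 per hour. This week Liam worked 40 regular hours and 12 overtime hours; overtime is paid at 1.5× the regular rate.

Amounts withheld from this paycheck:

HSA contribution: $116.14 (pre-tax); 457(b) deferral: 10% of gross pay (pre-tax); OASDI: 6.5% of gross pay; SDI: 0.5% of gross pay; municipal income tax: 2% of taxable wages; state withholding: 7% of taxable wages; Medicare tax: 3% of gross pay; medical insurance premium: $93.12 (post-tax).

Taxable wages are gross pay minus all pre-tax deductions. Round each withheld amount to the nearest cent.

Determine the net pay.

Regular pay: 40 × $27.61 = $1,104.40
Overtime pay: 12 × $27.61 × 1.5 = $496.98
Gross pay = $1,104.40 + $496.98 = $1,601.38
HSA contribution: $116.14
457(b) deferral: $1,601.38 × 0.1 = $160.14
Pre-tax total = $116.14 + $160.14 = $276.28
Taxable wages = $1,601.38 − $276.28 = $1,325.10
State withholding: $1,325.10 × 0.07 = $92.76
Municipal income tax: $1,325.10 × 0.02 = $26.50
Medicare tax: $1,601.38 × 0.03 = $48.04
SDI: $1,601.38 × 0.005 = $8.01
OASDI: $1,601.38 × 0.065 = $104.09
Medical insurance premium: $93.12
Total deductions = $116.14 + $160.14 + $92.76 + $26.50 + $48.04 + $8.01 + $104.09 + $93.12 = $648.80
Net pay = $1,601.38 − $648.80 = $952.58

$952.58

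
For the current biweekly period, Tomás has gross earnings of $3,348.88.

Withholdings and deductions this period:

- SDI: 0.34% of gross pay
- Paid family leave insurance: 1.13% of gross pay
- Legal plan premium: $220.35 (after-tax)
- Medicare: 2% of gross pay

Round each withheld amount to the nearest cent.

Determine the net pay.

Paid family leave insurance: $3,348.88 × 0.0113 = $37.84
Medicare: $3,348.88 × 0.02 = $66.98
SDI: $3,348.88 × 0.0034 = $11.39
Legal plan premium: $220.35
Total deductions = $37.84 + $66.98 + $11.39 + $220.35 = $336.56
Net pay = $3,348.88 − $336.56 = $3,012.32

$3,012.32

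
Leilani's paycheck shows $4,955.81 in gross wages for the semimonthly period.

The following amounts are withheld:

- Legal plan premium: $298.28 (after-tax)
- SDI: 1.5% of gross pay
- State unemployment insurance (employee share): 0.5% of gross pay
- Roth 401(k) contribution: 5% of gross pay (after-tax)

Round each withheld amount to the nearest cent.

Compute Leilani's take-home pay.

State unemployment insurance (employee share): $4,955.81 × 0.005 = $24.78
SDI: $4,955.81 × 0.015 = $74.34
Roth 401(k) contribution: $4,955.81 × 0.05 = $247.79
Legal plan premium: $298.28
Total deductions = $24.78 + $74.34 + $247.79 + $298.28 = $645.19
Net pay = $4,955.81 − $645.19 = $4,310.62

$4,310.62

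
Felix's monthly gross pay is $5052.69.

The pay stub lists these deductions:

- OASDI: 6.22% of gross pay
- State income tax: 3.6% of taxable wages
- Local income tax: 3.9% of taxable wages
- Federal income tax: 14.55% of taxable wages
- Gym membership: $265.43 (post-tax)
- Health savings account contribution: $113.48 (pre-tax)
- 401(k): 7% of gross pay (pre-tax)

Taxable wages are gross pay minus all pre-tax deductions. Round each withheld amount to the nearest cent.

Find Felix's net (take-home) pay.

$2994.70

401(k): $5052.69 × 0.07 = $353.69
Health savings account contribution: $113.48
Pre-tax total = $353.69 + $113.48 = $467.17
Taxable wages = $5052.69 − $467.17 = $4585.52
Federal income tax: $4585.52 × 0.1455 = $667.19
State income tax: $4585.52 × 0.036 = $165.08
Local income tax: $4585.52 × 0.039 = $178.84
OASDI: $5052.69 × 0.0622 = $314.28
Gym membership: $265.43
Total deductions = $353.69 + $113.48 + $667.19 + $165.08 + $178.84 + $314.28 + $265.43 = $2057.99
Net pay = $5052.69 − $2057.99 = $2994.70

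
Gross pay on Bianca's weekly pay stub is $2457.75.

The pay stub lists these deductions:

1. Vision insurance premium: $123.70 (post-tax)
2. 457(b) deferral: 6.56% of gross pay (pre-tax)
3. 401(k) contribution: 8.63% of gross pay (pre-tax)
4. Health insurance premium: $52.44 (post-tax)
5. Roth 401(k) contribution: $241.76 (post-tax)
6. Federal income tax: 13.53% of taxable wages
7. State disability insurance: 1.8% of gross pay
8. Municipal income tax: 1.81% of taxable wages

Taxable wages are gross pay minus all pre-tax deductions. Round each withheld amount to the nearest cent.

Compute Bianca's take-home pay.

401(k) contribution: $2457.75 × 0.0863 = $212.10
457(b) deferral: $2457.75 × 0.0656 = $161.23
Pre-tax total = $212.10 + $161.23 = $373.33
Taxable wages = $2457.75 − $373.33 = $2084.42
Federal income tax: $2084.42 × 0.1353 = $282.02
Municipal income tax: $2084.42 × 0.0181 = $37.73
State disability insurance: $2457.75 × 0.018 = $44.24
Vision insurance premium: $123.70
Roth 401(k) contribution: $241.76
Health insurance premium: $52.44
Total deductions = $212.10 + $161.23 + $282.02 + $37.73 + $44.24 + $123.70 + $241.76 + $52.44 = $1155.22
Net pay = $2457.75 − $1155.22 = $1302.53

$1302.53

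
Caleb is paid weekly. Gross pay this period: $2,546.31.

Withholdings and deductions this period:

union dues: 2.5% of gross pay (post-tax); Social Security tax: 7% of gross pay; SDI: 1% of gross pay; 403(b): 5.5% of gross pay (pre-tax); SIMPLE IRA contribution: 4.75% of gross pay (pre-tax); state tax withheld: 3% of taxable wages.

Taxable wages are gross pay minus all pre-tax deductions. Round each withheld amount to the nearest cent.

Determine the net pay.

$1,949.39

SIMPLE IRA contribution: $2,546.31 × 0.0475 = $120.95
403(b): $2,546.31 × 0.055 = $140.05
Pre-tax total = $120.95 + $140.05 = $261.00
Taxable wages = $2,546.31 − $261.00 = $2,285.31
State tax withheld: $2,285.31 × 0.03 = $68.56
Social Security tax: $2,546.31 × 0.07 = $178.24
SDI: $2,546.31 × 0.01 = $25.46
Union dues: $2,546.31 × 0.025 = $63.66
Total deductions = $120.95 + $140.05 + $68.56 + $178.24 + $25.46 + $63.66 = $596.92
Net pay = $2,546.31 − $596.92 = $1,949.39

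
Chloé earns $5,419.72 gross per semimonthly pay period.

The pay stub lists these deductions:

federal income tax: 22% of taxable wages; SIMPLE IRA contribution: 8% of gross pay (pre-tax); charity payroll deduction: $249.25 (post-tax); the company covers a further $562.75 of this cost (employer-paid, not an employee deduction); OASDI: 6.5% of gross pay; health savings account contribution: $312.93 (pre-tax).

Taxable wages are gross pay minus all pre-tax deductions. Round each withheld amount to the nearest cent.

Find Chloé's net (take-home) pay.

$3,043.57

Health savings account contribution: $312.93
SIMPLE IRA contribution: $5,419.72 × 0.08 = $433.58
Pre-tax total = $312.93 + $433.58 = $746.51
Taxable wages = $5,419.72 − $746.51 = $4,673.21
Federal income tax: $4,673.21 × 0.22 = $1,028.11
OASDI: $5,419.72 × 0.065 = $352.28
Charity payroll deduction: $249.25
(Employer's $562.75 toward charity payroll deduction is not withheld from the employee.)
Total deductions = $312.93 + $433.58 + $1,028.11 + $352.28 + $249.25 = $2,376.15
Net pay = $5,419.72 − $2,376.15 = $3,043.57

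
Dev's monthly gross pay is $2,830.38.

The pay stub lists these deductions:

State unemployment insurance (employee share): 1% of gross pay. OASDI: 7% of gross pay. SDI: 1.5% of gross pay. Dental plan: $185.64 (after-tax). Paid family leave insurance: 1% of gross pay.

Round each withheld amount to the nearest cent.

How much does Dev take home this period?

State unemployment insurance (employee share): $2,830.38 × 0.01 = $28.30
SDI: $2,830.38 × 0.015 = $42.46
OASDI: $2,830.38 × 0.07 = $198.13
Paid family leave insurance: $2,830.38 × 0.01 = $28.30
Dental plan: $185.64
Total deductions = $28.30 + $42.46 + $198.13 + $28.30 + $185.64 = $482.83
Net pay = $2,830.38 − $482.83 = $2,347.55

$2,347.55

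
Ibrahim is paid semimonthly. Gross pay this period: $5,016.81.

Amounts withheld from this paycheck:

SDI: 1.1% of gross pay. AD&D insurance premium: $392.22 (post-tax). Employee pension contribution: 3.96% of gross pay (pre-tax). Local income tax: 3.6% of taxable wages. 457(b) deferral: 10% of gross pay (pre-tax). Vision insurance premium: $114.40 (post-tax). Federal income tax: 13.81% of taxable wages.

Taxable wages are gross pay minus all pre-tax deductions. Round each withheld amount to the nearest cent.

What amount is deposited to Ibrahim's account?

457(b) deferral: $5,016.81 × 0.1 = $501.68
Employee pension contribution: $5,016.81 × 0.0396 = $198.67
Pre-tax total = $501.68 + $198.67 = $700.35
Taxable wages = $5,016.81 − $700.35 = $4,316.46
Local income tax: $4,316.46 × 0.036 = $155.39
Federal income tax: $4,316.46 × 0.1381 = $596.10
SDI: $5,016.81 × 0.011 = $55.18
AD&D insurance premium: $392.22
Vision insurance premium: $114.40
Total deductions = $501.68 + $198.67 + $155.39 + $596.10 + $55.18 + $392.22 + $114.40 = $2,013.64
Net pay = $5,016.81 − $2,013.64 = $3,003.17

$3,003.17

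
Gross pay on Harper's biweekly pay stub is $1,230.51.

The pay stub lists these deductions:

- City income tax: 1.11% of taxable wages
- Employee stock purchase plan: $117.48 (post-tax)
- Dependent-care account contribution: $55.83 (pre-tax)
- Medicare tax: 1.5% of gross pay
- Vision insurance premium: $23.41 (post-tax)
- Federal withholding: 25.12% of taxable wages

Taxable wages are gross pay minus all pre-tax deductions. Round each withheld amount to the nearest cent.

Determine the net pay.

Dependent-care account contribution: $55.83
Taxable wages = $1,230.51 − $55.83 = $1,174.68
City income tax: $1,174.68 × 0.0111 = $13.04
Federal withholding: $1,174.68 × 0.2512 = $295.08
Medicare tax: $1,230.51 × 0.015 = $18.46
Vision insurance premium: $23.41
Employee stock purchase plan: $117.48
Total deductions = $55.83 + $13.04 + $295.08 + $18.46 + $23.41 + $117.48 = $523.30
Net pay = $1,230.51 − $523.30 = $707.21

$707.21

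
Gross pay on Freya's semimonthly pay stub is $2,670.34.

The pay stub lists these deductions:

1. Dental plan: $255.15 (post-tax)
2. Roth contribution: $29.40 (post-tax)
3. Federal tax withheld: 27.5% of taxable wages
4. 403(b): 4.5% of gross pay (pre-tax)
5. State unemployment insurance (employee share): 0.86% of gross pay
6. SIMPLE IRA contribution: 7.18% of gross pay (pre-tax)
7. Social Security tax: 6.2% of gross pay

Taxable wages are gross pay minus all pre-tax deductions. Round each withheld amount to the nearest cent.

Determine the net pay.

$1,236.80

SIMPLE IRA contribution: $2,670.34 × 0.0718 = $191.73
403(b): $2,670.34 × 0.045 = $120.17
Pre-tax total = $191.73 + $120.17 = $311.90
Taxable wages = $2,670.34 − $311.90 = $2,358.44
Federal tax withheld: $2,358.44 × 0.275 = $648.57
State unemployment insurance (employee share): $2,670.34 × 0.0086 = $22.96
Social Security tax: $2,670.34 × 0.062 = $165.56
Roth contribution: $29.40
Dental plan: $255.15
Total deductions = $191.73 + $120.17 + $648.57 + $22.96 + $165.56 + $29.40 + $255.15 = $1,433.54
Net pay = $2,670.34 − $1,433.54 = $1,236.80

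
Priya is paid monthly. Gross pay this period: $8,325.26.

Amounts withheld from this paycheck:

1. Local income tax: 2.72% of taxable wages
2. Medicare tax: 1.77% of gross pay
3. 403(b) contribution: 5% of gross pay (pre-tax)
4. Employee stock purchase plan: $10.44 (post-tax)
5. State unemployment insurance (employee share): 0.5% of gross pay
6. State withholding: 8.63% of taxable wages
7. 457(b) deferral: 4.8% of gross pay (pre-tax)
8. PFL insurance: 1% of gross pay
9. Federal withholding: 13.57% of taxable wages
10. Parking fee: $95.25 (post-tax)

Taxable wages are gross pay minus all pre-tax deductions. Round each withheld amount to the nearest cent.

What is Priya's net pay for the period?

$5,260.12

457(b) deferral: $8,325.26 × 0.048 = $399.61
403(b) contribution: $8,325.26 × 0.05 = $416.26
Pre-tax total = $399.61 + $416.26 = $815.87
Taxable wages = $8,325.26 − $815.87 = $7,509.39
State withholding: $7,509.39 × 0.0863 = $648.06
Local income tax: $7,509.39 × 0.0272 = $204.26
Federal withholding: $7,509.39 × 0.1357 = $1,019.02
State unemployment insurance (employee share): $8,325.26 × 0.005 = $41.63
PFL insurance: $8,325.26 × 0.01 = $83.25
Medicare tax: $8,325.26 × 0.0177 = $147.36
Parking fee: $95.25
Employee stock purchase plan: $10.44
Total deductions = $399.61 + $416.26 + $648.06 + $204.26 + $1,019.02 + $41.63 + $83.25 + $147.36 + $95.25 + $10.44 = $3,065.14
Net pay = $8,325.26 − $3,065.14 = $5,260.12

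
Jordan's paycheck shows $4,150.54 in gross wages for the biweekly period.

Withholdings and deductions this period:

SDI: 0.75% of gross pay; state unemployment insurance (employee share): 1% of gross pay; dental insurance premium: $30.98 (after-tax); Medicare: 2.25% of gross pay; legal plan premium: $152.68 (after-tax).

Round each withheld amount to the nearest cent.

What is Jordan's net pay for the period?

Medicare: $4,150.54 × 0.0225 = $93.39
State unemployment insurance (employee share): $4,150.54 × 0.01 = $41.51
SDI: $4,150.54 × 0.0075 = $31.13
Legal plan premium: $152.68
Dental insurance premium: $30.98
Total deductions = $93.39 + $41.51 + $31.13 + $152.68 + $30.98 = $349.69
Net pay = $4,150.54 − $349.69 = $3,800.85

$3,800.85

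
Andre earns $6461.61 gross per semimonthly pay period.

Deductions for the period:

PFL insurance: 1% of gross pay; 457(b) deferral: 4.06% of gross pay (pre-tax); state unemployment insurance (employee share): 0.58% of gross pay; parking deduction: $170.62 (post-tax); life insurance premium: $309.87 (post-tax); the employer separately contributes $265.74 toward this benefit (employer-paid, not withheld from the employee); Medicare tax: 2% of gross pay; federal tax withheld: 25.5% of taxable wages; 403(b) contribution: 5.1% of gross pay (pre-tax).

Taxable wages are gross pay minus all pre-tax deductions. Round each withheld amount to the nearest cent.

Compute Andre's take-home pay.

$3661.13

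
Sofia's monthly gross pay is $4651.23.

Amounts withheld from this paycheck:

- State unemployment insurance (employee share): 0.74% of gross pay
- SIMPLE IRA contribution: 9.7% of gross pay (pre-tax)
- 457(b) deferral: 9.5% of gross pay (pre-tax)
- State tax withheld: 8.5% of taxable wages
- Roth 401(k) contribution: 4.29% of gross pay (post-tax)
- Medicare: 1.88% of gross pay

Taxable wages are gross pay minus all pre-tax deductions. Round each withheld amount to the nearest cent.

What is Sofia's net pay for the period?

457(b) deferral: $4651.23 × 0.095 = $441.87
SIMPLE IRA contribution: $4651.23 × 0.097 = $451.17
Pre-tax total = $441.87 + $451.17 = $893.04
Taxable wages = $4651.23 − $893.04 = $3758.19
State tax withheld: $3758.19 × 0.085 = $319.45
State unemployment insurance (employee share): $4651.23 × 0.0074 = $34.42
Medicare: $4651.23 × 0.0188 = $87.44
Roth 401(k) contribution: $4651.23 × 0.0429 = $199.54
Total deductions = $441.87 + $451.17 + $319.45 + $34.42 + $87.44 + $199.54 = $1533.89
Net pay = $4651.23 − $1533.89 = $3117.34

$3117.34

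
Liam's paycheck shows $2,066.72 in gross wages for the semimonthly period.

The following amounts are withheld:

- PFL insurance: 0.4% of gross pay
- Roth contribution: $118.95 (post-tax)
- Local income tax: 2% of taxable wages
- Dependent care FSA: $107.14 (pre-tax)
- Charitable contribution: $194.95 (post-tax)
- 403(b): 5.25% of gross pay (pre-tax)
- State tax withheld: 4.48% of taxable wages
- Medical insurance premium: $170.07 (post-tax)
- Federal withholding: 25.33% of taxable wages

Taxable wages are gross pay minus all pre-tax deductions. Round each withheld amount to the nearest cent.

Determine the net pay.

$770.01

403(b): $2,066.72 × 0.0525 = $108.50
Dependent care FSA: $107.14
Pre-tax total = $108.50 + $107.14 = $215.64
Taxable wages = $2,066.72 − $215.64 = $1,851.08
Local income tax: $1,851.08 × 0.02 = $37.02
Federal withholding: $1,851.08 × 0.2533 = $468.88
State tax withheld: $1,851.08 × 0.0448 = $82.93
PFL insurance: $2,066.72 × 0.004 = $8.27
Roth contribution: $118.95
Charitable contribution: $194.95
Medical insurance premium: $170.07
Total deductions = $108.50 + $107.14 + $37.02 + $468.88 + $82.93 + $8.27 + $118.95 + $194.95 + $170.07 = $1,296.71
Net pay = $2,066.72 − $1,296.71 = $770.01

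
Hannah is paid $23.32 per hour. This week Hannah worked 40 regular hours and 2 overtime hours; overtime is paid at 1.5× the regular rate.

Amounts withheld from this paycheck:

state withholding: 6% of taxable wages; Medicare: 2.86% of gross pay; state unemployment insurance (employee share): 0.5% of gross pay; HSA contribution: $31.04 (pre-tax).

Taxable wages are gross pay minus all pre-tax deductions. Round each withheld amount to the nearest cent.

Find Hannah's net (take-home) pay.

Regular pay: 40 × $23.32 = $932.80
Overtime pay: 2 × $23.32 × 1.5 = $69.96
Gross pay = $932.80 + $69.96 = $1,002.76
HSA contribution: $31.04
Taxable wages = $1,002.76 − $31.04 = $971.72
State withholding: $971.72 × 0.06 = $58.30
State unemployment insurance (employee share): $1,002.76 × 0.005 = $5.01
Medicare: $1,002.76 × 0.0286 = $28.68
Total deductions = $31.04 + $58.30 + $5.01 + $28.68 = $123.03
Net pay = $1,002.76 − $123.03 = $879.73

$879.73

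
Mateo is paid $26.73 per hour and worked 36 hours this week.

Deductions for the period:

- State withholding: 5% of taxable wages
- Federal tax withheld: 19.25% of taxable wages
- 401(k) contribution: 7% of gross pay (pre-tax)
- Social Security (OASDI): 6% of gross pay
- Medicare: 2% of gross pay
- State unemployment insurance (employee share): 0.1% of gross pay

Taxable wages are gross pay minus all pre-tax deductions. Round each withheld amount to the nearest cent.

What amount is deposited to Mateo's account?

$599.95

Gross pay: 36 × $26.73 = $962.28
401(k) contribution: $962.28 × 0.07 = $67.36
Taxable wages = $962.28 − $67.36 = $894.92
State withholding: $894.92 × 0.05 = $44.75
Federal tax withheld: $894.92 × 0.1925 = $172.27
State unemployment insurance (employee share): $962.28 × 0.001 = $0.96
Medicare: $962.28 × 0.02 = $19.25
Social Security (OASDI): $962.28 × 0.06 = $57.74
Total deductions = $67.36 + $44.75 + $172.27 + $0.96 + $19.25 + $57.74 = $362.33
Net pay = $962.28 − $362.33 = $599.95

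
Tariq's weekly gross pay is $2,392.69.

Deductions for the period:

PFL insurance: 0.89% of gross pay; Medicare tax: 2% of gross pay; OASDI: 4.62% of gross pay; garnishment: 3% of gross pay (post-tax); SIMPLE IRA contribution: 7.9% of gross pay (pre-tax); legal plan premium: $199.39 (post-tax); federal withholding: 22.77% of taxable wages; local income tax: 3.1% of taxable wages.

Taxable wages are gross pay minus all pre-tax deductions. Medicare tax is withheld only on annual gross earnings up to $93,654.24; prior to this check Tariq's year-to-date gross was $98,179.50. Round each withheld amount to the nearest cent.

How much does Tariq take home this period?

$1,230.58

SIMPLE IRA contribution: $2,392.69 × 0.079 = $189.02
Taxable wages = $2,392.69 − $189.02 = $2,203.67
Federal withholding: $2,203.67 × 0.2277 = $501.78
Local income tax: $2,203.67 × 0.031 = $68.31
Medicare tax: annual cap $93,654.24 already reached (YTD $98,179.50), so $0.00
OASDI: $2,392.69 × 0.0462 = $110.54
PFL insurance: $2,392.69 × 0.0089 = $21.29
Legal plan premium: $199.39
Garnishment: $2,392.69 × 0.03 = $71.78
Total deductions = $189.02 + $501.78 + $68.31 + $0.00 + $110.54 + $21.29 + $199.39 + $71.78 = $1,162.11
Net pay = $2,392.69 − $1,162.11 = $1,230.58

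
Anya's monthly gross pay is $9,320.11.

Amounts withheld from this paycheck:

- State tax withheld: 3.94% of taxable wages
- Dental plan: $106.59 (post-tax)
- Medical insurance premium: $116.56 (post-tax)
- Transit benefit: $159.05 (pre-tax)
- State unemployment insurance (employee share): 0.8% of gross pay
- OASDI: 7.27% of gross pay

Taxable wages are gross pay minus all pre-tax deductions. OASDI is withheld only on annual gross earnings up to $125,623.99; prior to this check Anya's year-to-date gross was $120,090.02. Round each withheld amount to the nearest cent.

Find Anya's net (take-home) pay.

$8,100.08

Transit benefit: $159.05
Taxable wages = $9,320.11 − $159.05 = $9,161.06
State tax withheld: $9,161.06 × 0.0394 = $360.95
OASDI: only $125,623.99 − $120,090.02 = $5,533.97 of this check is subject → $5,533.97 × 0.0727 = $402.32
State unemployment insurance (employee share): $9,320.11 × 0.008 = $74.56
Medical insurance premium: $116.56
Dental plan: $106.59
Total deductions = $159.05 + $360.95 + $402.32 + $74.56 + $116.56 + $106.59 = $1,220.03
Net pay = $9,320.11 − $1,220.03 = $8,100.08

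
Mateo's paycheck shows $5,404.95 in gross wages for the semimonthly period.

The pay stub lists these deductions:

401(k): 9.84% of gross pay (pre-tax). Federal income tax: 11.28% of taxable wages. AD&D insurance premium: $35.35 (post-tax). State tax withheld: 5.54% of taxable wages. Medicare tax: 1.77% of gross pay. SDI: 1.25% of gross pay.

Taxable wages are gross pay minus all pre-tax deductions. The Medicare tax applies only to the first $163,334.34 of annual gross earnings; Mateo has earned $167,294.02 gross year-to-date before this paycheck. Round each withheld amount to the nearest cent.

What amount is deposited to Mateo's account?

$3,950.53

401(k): $5,404.95 × 0.0984 = $531.85
Taxable wages = $5,404.95 − $531.85 = $4,873.10
Federal income tax: $4,873.10 × 0.1128 = $549.69
State tax withheld: $4,873.10 × 0.0554 = $269.97
Medicare tax: annual cap $163,334.34 already reached (YTD $167,294.02), so $0.00
SDI: $5,404.95 × 0.0125 = $67.56
AD&D insurance premium: $35.35
Total deductions = $531.85 + $549.69 + $269.97 + $0.00 + $67.56 + $35.35 = $1,454.42
Net pay = $5,404.95 − $1,454.42 = $3,950.53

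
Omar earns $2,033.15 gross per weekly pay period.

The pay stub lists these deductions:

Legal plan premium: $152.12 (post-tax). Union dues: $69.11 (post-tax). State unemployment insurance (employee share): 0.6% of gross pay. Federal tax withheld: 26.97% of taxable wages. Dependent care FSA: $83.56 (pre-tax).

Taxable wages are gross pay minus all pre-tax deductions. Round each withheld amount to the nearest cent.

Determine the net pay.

Dependent care FSA: $83.56
Taxable wages = $2,033.15 − $83.56 = $1,949.59
Federal tax withheld: $1,949.59 × 0.2697 = $525.80
State unemployment insurance (employee share): $2,033.15 × 0.006 = $12.20
Union dues: $69.11
Legal plan premium: $152.12
Total deductions = $83.56 + $525.80 + $12.20 + $69.11 + $152.12 = $842.79
Net pay = $2,033.15 − $842.79 = $1,190.36

$1,190.36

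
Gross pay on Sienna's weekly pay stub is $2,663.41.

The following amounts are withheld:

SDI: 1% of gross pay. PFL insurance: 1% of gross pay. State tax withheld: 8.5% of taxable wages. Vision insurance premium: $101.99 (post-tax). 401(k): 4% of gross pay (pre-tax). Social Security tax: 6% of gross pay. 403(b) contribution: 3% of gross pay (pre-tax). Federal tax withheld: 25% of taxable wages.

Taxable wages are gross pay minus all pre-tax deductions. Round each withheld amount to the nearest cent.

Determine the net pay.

$1,332.14

403(b) contribution: $2,663.41 × 0.03 = $79.90
401(k): $2,663.41 × 0.04 = $106.54
Pre-tax total = $79.90 + $106.54 = $186.44
Taxable wages = $2,663.41 − $186.44 = $2,476.97
State tax withheld: $2,476.97 × 0.085 = $210.54
Federal tax withheld: $2,476.97 × 0.25 = $619.24
SDI: $2,663.41 × 0.01 = $26.63
Social Security tax: $2,663.41 × 0.06 = $159.80
PFL insurance: $2,663.41 × 0.01 = $26.63
Vision insurance premium: $101.99
Total deductions = $79.90 + $106.54 + $210.54 + $619.24 + $26.63 + $159.80 + $26.63 + $101.99 = $1,331.27
Net pay = $2,663.41 − $1,331.27 = $1,332.14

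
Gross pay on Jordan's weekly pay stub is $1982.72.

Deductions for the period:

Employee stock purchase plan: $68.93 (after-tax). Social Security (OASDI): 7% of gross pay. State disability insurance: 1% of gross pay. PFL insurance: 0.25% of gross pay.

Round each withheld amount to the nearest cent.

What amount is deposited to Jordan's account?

$1750.21

Social Security (OASDI): $1982.72 × 0.07 = $138.79
State disability insurance: $1982.72 × 0.01 = $19.83
PFL insurance: $1982.72 × 0.0025 = $4.96
Employee stock purchase plan: $68.93
Total deductions = $138.79 + $19.83 + $4.96 + $68.93 = $232.51
Net pay = $1982.72 − $232.51 = $1750.21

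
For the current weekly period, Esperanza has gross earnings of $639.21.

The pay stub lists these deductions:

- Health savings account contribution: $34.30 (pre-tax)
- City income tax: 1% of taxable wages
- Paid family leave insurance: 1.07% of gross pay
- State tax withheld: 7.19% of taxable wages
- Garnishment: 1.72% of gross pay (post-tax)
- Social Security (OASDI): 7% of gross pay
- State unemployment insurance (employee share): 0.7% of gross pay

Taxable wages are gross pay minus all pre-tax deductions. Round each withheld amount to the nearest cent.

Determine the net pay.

$488.33

Health savings account contribution: $34.30
Taxable wages = $639.21 − $34.30 = $604.91
State tax withheld: $604.91 × 0.0719 = $43.49
City income tax: $604.91 × 0.01 = $6.05
Paid family leave insurance: $639.21 × 0.0107 = $6.84
Social Security (OASDI): $639.21 × 0.07 = $44.74
State unemployment insurance (employee share): $639.21 × 0.007 = $4.47
Garnishment: $639.21 × 0.0172 = $10.99
Total deductions = $34.30 + $43.49 + $6.05 + $6.84 + $44.74 + $4.47 + $10.99 = $150.88
Net pay = $639.21 − $150.88 = $488.33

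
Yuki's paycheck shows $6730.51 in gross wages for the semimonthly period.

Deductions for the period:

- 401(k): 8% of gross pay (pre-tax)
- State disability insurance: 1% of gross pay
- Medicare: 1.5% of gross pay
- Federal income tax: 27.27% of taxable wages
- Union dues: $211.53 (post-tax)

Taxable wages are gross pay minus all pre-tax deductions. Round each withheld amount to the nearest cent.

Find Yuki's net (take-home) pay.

401(k): $6730.51 × 0.08 = $538.44
Taxable wages = $6730.51 − $538.44 = $6192.07
Federal income tax: $6192.07 × 0.2727 = $1688.58
Medicare: $6730.51 × 0.015 = $100.96
State disability insurance: $6730.51 × 0.01 = $67.31
Union dues: $211.53
Total deductions = $538.44 + $1688.58 + $100.96 + $67.31 + $211.53 = $2606.82
Net pay = $6730.51 − $2606.82 = $4123.69

$4123.69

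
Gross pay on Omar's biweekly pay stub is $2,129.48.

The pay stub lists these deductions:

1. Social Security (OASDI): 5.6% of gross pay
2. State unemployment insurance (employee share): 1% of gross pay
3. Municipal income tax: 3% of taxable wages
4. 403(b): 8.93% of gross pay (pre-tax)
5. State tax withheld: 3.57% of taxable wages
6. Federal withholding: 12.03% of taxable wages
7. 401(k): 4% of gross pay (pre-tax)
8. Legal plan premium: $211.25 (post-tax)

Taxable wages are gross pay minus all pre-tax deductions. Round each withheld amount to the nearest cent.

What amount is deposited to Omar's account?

403(b): $2,129.48 × 0.0893 = $190.16
401(k): $2,129.48 × 0.04 = $85.18
Pre-tax total = $190.16 + $85.18 = $275.34
Taxable wages = $2,129.48 − $275.34 = $1,854.14
Federal withholding: $1,854.14 × 0.1203 = $223.05
Municipal income tax: $1,854.14 × 0.03 = $55.62
State tax withheld: $1,854.14 × 0.0357 = $66.19
State unemployment insurance (employee share): $2,129.48 × 0.01 = $21.29
Social Security (OASDI): $2,129.48 × 0.056 = $119.25
Legal plan premium: $211.25
Total deductions = $190.16 + $85.18 + $223.05 + $55.62 + $66.19 + $21.29 + $119.25 + $211.25 = $971.99
Net pay = $2,129.48 − $971.99 = $1,157.49

$1,157.49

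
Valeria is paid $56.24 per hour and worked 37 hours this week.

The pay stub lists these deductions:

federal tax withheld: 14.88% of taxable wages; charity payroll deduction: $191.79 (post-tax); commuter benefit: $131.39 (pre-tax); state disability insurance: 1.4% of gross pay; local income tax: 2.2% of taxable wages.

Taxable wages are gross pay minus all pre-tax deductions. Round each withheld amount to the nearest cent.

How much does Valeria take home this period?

Gross pay: 37 × $56.24 = $2,080.88
Commuter benefit: $131.39
Taxable wages = $2,080.88 − $131.39 = $1,949.49
Federal tax withheld: $1,949.49 × 0.1488 = $290.08
Local income tax: $1,949.49 × 0.022 = $42.89
State disability insurance: $2,080.88 × 0.014 = $29.13
Charity payroll deduction: $191.79
Total deductions = $131.39 + $290.08 + $42.89 + $29.13 + $191.79 = $685.28
Net pay = $2,080.88 − $685.28 = $1,395.60

$1,395.60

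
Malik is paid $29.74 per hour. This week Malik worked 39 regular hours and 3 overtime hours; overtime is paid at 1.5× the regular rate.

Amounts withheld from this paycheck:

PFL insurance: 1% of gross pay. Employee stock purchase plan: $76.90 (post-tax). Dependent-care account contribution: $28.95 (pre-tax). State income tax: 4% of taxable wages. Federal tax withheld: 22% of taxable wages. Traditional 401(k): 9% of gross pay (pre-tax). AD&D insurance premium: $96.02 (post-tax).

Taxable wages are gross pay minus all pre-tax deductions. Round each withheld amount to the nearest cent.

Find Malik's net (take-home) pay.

$663.89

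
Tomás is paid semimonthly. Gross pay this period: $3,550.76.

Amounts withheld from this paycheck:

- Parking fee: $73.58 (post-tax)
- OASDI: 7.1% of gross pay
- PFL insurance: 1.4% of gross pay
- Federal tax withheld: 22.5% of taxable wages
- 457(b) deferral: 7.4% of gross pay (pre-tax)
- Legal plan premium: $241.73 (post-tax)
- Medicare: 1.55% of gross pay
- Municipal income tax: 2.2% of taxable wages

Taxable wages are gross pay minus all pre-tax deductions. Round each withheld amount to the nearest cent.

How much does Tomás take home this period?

$1,803.70

457(b) deferral: $3,550.76 × 0.074 = $262.76
Taxable wages = $3,550.76 − $262.76 = $3,288.00
Municipal income tax: $3,288.00 × 0.022 = $72.34
Federal tax withheld: $3,288.00 × 0.225 = $739.80
OASDI: $3,550.76 × 0.071 = $252.10
Medicare: $3,550.76 × 0.0155 = $55.04
PFL insurance: $3,550.76 × 0.014 = $49.71
Parking fee: $73.58
Legal plan premium: $241.73
Total deductions = $262.76 + $72.34 + $739.80 + $252.10 + $55.04 + $49.71 + $73.58 + $241.73 = $1,747.06
Net pay = $3,550.76 − $1,747.06 = $1,803.70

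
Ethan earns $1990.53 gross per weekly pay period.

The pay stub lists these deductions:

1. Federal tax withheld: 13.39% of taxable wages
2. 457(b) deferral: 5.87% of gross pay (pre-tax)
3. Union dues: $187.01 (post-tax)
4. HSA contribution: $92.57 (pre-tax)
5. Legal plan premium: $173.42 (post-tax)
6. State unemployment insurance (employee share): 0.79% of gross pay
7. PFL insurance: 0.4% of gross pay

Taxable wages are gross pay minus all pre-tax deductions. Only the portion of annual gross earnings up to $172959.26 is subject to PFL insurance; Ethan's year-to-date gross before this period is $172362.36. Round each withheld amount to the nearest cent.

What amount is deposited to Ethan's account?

$1164.08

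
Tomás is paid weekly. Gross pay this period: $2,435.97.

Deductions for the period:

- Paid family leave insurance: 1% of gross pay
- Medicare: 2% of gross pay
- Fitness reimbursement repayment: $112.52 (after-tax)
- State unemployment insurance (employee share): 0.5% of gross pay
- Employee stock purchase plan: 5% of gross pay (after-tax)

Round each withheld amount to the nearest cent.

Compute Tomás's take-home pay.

Paid family leave insurance: $2,435.97 × 0.01 = $24.36
State unemployment insurance (employee share): $2,435.97 × 0.005 = $12.18
Medicare: $2,435.97 × 0.02 = $48.72
Employee stock purchase plan: $2,435.97 × 0.05 = $121.80
Fitness reimbursement repayment: $112.52
Total deductions = $24.36 + $12.18 + $48.72 + $121.80 + $112.52 = $319.58
Net pay = $2,435.97 − $319.58 = $2,116.39

$2,116.39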